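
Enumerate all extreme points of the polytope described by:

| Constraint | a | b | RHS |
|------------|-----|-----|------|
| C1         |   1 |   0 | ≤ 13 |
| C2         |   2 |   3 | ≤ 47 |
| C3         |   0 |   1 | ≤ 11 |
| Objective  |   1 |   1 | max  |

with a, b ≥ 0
Each vertex is the intersection of two constraint boundaries that also satisfies all remaining constraints:
  a = 0 and b = 0 → (0, 0)
  a = 13 and b = 0 → (13, 0)
  a = 13 and 2a + 3b = 47 → (13, 7)
  2a + 3b = 47 and b = 11 → (7, 11)
  b = 11 and a = 0 → (0, 11)

Vertices: (0, 0), (13, 0), (13, 7), (7, 11), (0, 11)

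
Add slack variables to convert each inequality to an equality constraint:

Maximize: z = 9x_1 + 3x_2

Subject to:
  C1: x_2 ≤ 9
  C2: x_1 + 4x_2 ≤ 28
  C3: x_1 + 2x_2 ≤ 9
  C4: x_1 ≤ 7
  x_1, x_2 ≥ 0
max z = 9x_1 + 3x_2

s.t.
  x_2 + s1 = 9
  x_1 + 4x_2 + s2 = 28
  x_1 + 2x_2 + s3 = 9
  x_1 + s4 = 7
  x_1, x_2, s1, s2, s3, s4 ≥ 0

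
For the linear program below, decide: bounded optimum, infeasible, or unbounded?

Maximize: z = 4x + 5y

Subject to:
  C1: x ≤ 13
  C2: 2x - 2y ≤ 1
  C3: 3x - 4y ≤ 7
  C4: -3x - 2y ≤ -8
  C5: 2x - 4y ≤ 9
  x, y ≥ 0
Feasible point: (0, 4) satisfies every constraint, so the LP is feasible.
Direction d = (0, 1): for each constraint row a, a·d ≤ 0 —
  (1)(0) + (0)(1) = 0 ≤ 0
  (2)(0) + (-2)(1) = -2 ≤ 0
  (3)(0) + (-4)(1) = -4 ≤ 0
  (-3)(0) + (-2)(1) = -2 ≤ 0
  (2)(0) + (-4)(1) = -4 ≤ 0
and d ≥ 0, so (0, 4) + t·d stays feasible for every t ≥ 0. Along this ray z = 4x + 5y changes by 5 per unit t, so z → +∞.

Unbounded: there is a feasible ray along which z → +∞.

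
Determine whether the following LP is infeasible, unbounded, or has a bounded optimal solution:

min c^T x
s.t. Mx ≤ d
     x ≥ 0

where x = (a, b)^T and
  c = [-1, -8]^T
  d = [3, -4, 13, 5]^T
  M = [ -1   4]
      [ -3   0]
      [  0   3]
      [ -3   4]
Feasible point: (2, 0) satisfies every constraint, so the LP is feasible.
Direction d = (1, 0): for each constraint row a, a·d ≤ 0 —
  (-1)(1) + (4)(0) = -1 ≤ 0
  (-3)(1) + (0)(0) = -3 ≤ 0
  (0)(1) + (3)(0) = 0 ≤ 0
  (-3)(1) + (4)(0) = -3 ≤ 0
and d ≥ 0, so (2, 0) + t·d stays feasible for every t ≥ 0. Along this ray z = -a - 8b changes by -1 per unit t, so z → −∞.

Unbounded: there is a feasible ray along which z → −∞.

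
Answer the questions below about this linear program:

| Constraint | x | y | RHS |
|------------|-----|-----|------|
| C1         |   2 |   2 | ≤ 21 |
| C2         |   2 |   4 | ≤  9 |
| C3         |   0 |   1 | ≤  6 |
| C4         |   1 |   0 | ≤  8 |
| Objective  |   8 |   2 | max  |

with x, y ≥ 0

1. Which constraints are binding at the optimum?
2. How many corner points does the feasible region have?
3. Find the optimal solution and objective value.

1. C2, y ≥ 0
2. 3
3. x = 4.5, y = 0, z = 36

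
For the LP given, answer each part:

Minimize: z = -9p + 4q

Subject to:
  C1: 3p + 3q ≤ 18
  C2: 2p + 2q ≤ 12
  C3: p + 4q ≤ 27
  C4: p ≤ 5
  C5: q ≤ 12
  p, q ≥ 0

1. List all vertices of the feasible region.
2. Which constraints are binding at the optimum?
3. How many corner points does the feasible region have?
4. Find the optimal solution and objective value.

1. (0, 0), (5, 0), (5, 1), (0, 6)
2. C4, q ≥ 0
3. 4
4. p = 5, q = 0, z = -45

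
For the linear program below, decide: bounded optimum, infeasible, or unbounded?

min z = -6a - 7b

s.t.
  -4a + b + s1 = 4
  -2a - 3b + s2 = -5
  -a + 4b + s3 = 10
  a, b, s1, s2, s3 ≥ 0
Feasible point: (0, 2) satisfies every constraint, so the LP is feasible.
Direction d = (1, 0): for each constraint row a, a·d ≤ 0 —
  (-4)(1) + (1)(0) = -4 ≤ 0
  (-2)(1) + (-3)(0) = -2 ≤ 0
  (-1)(1) + (4)(0) = -1 ≤ 0
and d ≥ 0, so (0, 2) + t·d stays feasible for every t ≥ 0. Along this ray z = -6a - 7b changes by -6 per unit t, so z → −∞.

Unbounded — the objective can decrease without bound over the feasible region.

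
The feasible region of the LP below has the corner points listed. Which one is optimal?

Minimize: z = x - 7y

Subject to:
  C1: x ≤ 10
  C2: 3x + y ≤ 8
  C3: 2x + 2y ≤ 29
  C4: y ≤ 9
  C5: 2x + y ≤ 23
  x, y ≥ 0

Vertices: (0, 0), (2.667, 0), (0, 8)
Evaluating z = x - 7y at each vertex:
  (0, 0): z = 0
  (2.667, 0): z = 2.667
  (0, 8): z = -56

The smallest value is z = -56, attained at (0, 8).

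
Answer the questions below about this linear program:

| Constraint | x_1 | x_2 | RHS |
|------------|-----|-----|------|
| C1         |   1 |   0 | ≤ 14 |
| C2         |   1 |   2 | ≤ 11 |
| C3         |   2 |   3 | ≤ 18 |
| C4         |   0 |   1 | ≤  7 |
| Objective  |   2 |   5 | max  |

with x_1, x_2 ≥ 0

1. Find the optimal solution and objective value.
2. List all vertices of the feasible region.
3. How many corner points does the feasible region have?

1. x_1 = 0, x_2 = 5.5, z = 27.5
2. (0, 0), (9, 0), (3, 4), (0, 5.5)
3. 4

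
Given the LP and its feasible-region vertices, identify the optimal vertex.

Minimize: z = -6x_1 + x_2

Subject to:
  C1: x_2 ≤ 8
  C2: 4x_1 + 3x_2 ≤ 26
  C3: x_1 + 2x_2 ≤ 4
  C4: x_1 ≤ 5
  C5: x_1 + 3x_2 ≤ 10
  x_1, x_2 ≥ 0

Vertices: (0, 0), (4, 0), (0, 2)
(4, 0) with z = -24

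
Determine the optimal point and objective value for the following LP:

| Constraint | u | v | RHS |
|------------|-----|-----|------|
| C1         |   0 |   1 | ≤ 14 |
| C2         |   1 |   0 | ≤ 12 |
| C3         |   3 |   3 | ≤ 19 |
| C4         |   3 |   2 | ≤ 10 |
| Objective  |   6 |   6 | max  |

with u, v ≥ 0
u = 0, v = 5, z = 30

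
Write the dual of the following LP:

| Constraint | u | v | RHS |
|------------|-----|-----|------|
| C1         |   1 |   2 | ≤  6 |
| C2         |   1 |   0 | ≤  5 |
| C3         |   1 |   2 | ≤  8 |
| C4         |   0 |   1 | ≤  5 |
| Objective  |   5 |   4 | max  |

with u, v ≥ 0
Minimize: z = 6y1 + 5y2 + 8y3 + 5y4

Subject to:
  C1: -y1 - y2 - y3 ≤ -5
  C2: -2y1 - 2y3 - y4 ≤ -4
  y1, y2, y3, y4 ≥ 0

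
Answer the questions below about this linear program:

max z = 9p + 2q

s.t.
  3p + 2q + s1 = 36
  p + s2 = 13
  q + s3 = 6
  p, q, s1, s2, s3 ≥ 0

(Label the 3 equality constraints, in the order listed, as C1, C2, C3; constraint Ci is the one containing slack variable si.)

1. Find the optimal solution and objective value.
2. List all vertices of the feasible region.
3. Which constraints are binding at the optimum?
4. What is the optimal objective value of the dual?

1. p = 12, q = 0, z = 108
2. (0, 0), (12, 0), (8, 6), (0, 6)
3. C1, q ≥ 0
4. 108 (by strong duality, equal to the primal optimum)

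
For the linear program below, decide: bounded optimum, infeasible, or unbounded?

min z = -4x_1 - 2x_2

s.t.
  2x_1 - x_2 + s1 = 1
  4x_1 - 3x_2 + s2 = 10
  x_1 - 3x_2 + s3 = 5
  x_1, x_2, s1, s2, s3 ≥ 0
Feasible point: (0, 0) satisfies every constraint, so the LP is feasible.
Direction d = (0, 1): for each constraint row a, a·d ≤ 0 —
  (2)(0) + (-1)(1) = -1 ≤ 0
  (4)(0) + (-3)(1) = -3 ≤ 0
  (1)(0) + (-3)(1) = -3 ≤ 0
and d ≥ 0, so (0, 0) + t·d stays feasible for every t ≥ 0. Along this ray z = -4x_1 - 2x_2 changes by -2 per unit t, so z → −∞.

Unbounded — the objective can decrease without bound over the feasible region.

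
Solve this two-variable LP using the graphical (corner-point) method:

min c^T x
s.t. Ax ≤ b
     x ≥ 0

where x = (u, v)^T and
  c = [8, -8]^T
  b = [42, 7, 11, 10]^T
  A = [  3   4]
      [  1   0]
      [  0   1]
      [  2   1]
Each vertex is the intersection of two constraint boundaries that also satisfies all remaining constraints:
  u = 0 and v = 0 → (0, 0)
  2u + v = 10 and v = 0 → (5, 0)
  2u + v = 10 and u = 0 → (0, 10)

Evaluating z = 8u - 8v at each vertex:
  (0, 0): z = 0
  (5, 0): z = 40
  (0, 10): z = -80

The minimum is at (0, 10) with z = -80.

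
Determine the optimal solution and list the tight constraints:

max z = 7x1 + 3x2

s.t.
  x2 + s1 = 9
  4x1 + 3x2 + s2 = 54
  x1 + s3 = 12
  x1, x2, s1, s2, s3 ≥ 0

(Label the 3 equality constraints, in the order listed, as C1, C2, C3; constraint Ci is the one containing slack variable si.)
Optimal: x1 = 12, x2 = 2
Binding: C2, C3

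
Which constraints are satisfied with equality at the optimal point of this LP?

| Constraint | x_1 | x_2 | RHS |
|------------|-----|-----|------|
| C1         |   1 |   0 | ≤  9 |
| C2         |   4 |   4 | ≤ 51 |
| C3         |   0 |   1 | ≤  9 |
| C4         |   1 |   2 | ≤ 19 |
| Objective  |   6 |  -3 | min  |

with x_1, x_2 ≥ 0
Optimal: x_1 = 0, x_2 = 9
Slack at optimum:
  C1: slack = 9
  C2: slack = 15
  C3: slack = 0 (binding)
  C4: slack = 1
  x_1 ≥ 0: x_1 = 0 (binding)
  x_2 ≥ 0: x_2 = 9
Binding constraints: C3, x_1 ≥ 0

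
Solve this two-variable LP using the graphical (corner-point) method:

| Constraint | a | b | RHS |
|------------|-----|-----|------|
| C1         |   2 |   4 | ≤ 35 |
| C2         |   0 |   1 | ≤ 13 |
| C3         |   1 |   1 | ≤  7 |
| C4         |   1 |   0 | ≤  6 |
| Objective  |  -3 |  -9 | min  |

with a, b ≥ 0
a = 0, b = 7, z = -63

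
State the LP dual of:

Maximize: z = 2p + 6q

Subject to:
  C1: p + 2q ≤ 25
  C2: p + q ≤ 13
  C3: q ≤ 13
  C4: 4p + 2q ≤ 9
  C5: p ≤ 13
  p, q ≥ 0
Minimize: z = 25y1 + 13y2 + 13y3 + 9y4 + 13y5

Subject to:
  C1: -y1 - y2 - 4y4 - y5 ≤ -2
  C2: -2y1 - y2 - y3 - 2y4 ≤ -6
  y1, y2, y3, y4, y5 ≥ 0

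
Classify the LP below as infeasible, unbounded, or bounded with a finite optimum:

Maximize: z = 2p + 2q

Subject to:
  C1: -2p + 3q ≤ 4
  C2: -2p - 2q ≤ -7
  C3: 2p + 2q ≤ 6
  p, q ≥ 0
C3 requires 2p + 2q ≤ 6, while C2 (-2p - 2q ≤ -7) is equivalent to 2p + 2q ≥ 7. Together they would need 7 ≤ 2p + 2q ≤ 6, which is impossible since 7 > 6. No point satisfies all constraints.

Infeasible — the constraint set is empty.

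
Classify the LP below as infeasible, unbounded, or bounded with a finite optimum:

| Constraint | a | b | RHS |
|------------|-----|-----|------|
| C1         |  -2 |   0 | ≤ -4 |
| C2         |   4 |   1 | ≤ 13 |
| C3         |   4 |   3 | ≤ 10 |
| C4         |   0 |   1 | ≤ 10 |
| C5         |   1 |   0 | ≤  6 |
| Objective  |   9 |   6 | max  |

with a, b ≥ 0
The point (2.5, 0) satisfies every constraint, so the LP is feasible; the constraints give a ≤ 6 and b ≤ 10, which with a, b ≥ 0 keep the feasible region inside a bounded box. A feasible, bounded LP attains a finite optimum at a vertex.

Feasible with finite optimum z* = 22.5 at (2.5, 0).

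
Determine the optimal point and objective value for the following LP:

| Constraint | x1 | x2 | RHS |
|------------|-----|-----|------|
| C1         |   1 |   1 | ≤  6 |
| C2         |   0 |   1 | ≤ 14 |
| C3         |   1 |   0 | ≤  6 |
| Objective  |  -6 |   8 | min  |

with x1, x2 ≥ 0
Each vertex is the intersection of two constraint boundaries that also satisfies all remaining constraints:
  x1 = 0 and x2 = 0 → (0, 0)
  x1 + x2 = 6 and x1 = 6 → (6, 0)
  x1 + x2 = 6 and x1 = 0 → (0, 6)

Evaluating z = -6x1 + 8x2 at each vertex:
  (0, 0): z = 0
  (6, 0): z = -36
  (0, 6): z = 48

The minimum is at (6, 0) with z = -36.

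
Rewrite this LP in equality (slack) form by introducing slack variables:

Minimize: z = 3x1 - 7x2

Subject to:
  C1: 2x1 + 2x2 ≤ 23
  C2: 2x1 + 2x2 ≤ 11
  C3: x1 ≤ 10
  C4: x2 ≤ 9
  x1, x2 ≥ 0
min z = 3x1 - 7x2

s.t.
  2x1 + 2x2 + s1 = 23
  2x1 + 2x2 + s2 = 11
  x1 + s3 = 10
  x2 + s4 = 9
  x1, x2, s1, s2, s3, s4 ≥ 0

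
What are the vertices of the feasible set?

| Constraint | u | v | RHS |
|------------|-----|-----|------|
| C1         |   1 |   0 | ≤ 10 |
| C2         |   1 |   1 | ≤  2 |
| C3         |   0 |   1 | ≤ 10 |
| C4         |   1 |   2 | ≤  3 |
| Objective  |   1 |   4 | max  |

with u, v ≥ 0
Each vertex is the intersection of two constraint boundaries that also satisfies all remaining constraints:
  u = 0 and v = 0 → (0, 0)
  u + v = 2 and v = 0 → (2, 0)
  u + v = 2 and u + 2v = 3 → (1, 1)
  u + 2v = 3 and u = 0 → (0, 1.5)

Vertices: (0, 0), (2, 0), (1, 1), (0, 1.5)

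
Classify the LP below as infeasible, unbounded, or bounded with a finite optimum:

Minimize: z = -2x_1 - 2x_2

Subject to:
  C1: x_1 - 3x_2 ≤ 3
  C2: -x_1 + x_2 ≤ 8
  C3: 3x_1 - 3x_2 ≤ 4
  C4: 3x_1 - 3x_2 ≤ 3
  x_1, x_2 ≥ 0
Feasible point: (0, 0) satisfies every constraint, so the LP is feasible.
Direction d = (1, 1): for each constraint row a, a·d ≤ 0 —
  (1)(1) + (-3)(1) = -2 ≤ 0
  (-1)(1) + (1)(1) = 0 ≤ 0
  (3)(1) + (-3)(1) = 0 ≤ 0
  (3)(1) + (-3)(1) = 0 ≤ 0
and d ≥ 0, so (0, 0) + t·d stays feasible for every t ≥ 0. Along this ray z = -2x_1 - 2x_2 changes by -4 per unit t, so z → −∞.

The LP is unbounded; z can be made arbitrarily small.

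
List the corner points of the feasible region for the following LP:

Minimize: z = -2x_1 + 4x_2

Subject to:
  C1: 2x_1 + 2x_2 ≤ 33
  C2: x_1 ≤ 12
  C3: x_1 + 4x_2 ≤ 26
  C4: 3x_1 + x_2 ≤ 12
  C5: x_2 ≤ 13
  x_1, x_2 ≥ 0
Each vertex is the intersection of two constraint boundaries that also satisfies all remaining constraints:
  x_1 = 0 and x_2 = 0 → (0, 0)
  3x_1 + x_2 = 12 and x_2 = 0 → (4, 0)
  x_1 + 4x_2 = 26 and 3x_1 + x_2 = 12 → (2, 6)
  x_1 + 4x_2 = 26 and x_1 = 0 → (0, 6.5)

Vertices: (0, 0), (4, 0), (2, 6), (0, 6.5)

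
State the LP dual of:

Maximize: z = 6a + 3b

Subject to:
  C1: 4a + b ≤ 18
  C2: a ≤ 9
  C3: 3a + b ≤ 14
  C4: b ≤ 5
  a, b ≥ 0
Minimize: z = 18y1 + 9y2 + 14y3 + 5y4

Subject to:
  C1: -4y1 - y2 - 3y3 ≤ -6
  C2: -y1 - y3 - y4 ≤ -3
  y1, y2, y3, y4 ≥ 0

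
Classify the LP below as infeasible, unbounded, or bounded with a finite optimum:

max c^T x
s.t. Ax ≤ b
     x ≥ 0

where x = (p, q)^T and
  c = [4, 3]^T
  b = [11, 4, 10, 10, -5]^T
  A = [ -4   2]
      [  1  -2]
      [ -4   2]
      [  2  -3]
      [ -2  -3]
Feasible point: (0, 2) satisfies every constraint, so the LP is feasible.
Direction d = (1, 1): for each constraint row a, a·d ≤ 0 —
  (-4)(1) + (2)(1) = -2 ≤ 0
  (1)(1) + (-2)(1) = -1 ≤ 0
  (-4)(1) + (2)(1) = -2 ≤ 0
  (2)(1) + (-3)(1) = -1 ≤ 0
  (-2)(1) + (-3)(1) = -5 ≤ 0
and d ≥ 0, so (0, 2) + t·d stays feasible for every t ≥ 0. Along this ray z = 4p + 3q changes by 7 per unit t, so z → +∞.

Unbounded — the objective can increase without bound over the feasible region.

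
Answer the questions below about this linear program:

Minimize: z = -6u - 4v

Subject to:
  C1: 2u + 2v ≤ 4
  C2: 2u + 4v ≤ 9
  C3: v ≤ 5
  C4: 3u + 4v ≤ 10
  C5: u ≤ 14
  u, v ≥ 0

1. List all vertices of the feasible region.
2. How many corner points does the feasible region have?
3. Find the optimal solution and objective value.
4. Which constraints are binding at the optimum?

1. (0, 0), (2, 0), (0, 2)
2. 3
3. u = 2, v = 0, z = -12
4. C1, v ≥ 0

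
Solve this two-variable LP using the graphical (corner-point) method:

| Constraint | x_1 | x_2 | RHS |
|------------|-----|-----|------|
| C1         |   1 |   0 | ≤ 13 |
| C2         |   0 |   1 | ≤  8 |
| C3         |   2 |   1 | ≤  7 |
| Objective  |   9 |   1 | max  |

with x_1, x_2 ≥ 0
Each vertex is the intersection of two constraint boundaries that also satisfies all remaining constraints:
  x_1 = 0 and x_2 = 0 → (0, 0)
  2x_1 + x_2 = 7 and x_2 = 0 → (3.5, 0)
  2x_1 + x_2 = 7 and x_1 = 0 → (0, 7)

Evaluating z = 9x_1 + x_2 at each vertex:
  (0, 0): z = 0
  (3.5, 0): z = 31.5
  (0, 7): z = 7

The maximum is at (3.5, 0) with z = 31.5.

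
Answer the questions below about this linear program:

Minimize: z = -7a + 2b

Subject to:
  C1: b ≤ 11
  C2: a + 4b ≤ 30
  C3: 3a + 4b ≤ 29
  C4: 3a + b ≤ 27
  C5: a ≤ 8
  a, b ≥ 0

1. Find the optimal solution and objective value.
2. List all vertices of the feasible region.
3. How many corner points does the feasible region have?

1. a = 8, b = 0, z = -56
2. (0, 0), (8, 0), (8, 1.25), (0, 7.25)
3. 4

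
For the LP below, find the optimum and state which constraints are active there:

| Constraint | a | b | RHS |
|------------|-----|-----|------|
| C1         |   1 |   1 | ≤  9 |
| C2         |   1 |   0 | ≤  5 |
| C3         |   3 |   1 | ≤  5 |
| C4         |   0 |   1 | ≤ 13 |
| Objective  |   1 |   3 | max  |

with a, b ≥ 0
Optimal: a = 0, b = 5
Slack at optimum:
  C1: slack = 4
  C2: slack = 5
  C3: slack = 0 (binding)
  C4: slack = 8
  a ≥ 0: a = 0 (binding)
  b ≥ 0: b = 5
Binding constraints: C3, a ≥ 0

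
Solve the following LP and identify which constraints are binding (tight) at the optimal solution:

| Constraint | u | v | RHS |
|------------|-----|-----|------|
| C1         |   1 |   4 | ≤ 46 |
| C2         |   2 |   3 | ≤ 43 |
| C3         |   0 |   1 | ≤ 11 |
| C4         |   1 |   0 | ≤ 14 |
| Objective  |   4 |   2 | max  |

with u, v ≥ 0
Optimal: u = 14, v = 5
Binding: C2, C4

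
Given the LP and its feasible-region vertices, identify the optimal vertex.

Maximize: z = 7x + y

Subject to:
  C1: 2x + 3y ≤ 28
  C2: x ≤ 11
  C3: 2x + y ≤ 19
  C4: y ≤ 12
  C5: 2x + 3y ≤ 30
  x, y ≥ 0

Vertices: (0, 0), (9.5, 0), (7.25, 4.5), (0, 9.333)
Evaluating z = 7x + y at each vertex:
  (0, 0): z = 0
  (9.5, 0): z = 66.5
  (7.25, 4.5): z = 55.25
  (0, 9.333): z = 9.333

The largest value is z = 66.5, attained at (9.5, 0).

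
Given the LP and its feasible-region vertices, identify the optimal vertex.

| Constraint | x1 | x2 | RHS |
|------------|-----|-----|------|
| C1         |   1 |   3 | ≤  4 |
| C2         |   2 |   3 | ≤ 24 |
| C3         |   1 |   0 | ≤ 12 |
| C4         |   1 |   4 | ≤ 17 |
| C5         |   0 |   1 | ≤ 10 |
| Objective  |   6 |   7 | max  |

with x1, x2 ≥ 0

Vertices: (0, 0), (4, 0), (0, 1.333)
Evaluating z = 6x1 + 7x2 at each vertex:
  (0, 0): z = 0
  (4, 0): z = 24
  (0, 1.333): z = 9.333

The largest value is z = 24, attained at (4, 0).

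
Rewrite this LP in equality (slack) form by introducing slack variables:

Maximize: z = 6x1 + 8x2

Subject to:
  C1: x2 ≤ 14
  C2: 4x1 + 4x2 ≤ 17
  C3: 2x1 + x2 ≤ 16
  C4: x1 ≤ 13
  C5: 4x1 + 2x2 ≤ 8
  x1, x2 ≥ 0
max z = 6x1 + 8x2

s.t.
  x2 + s1 = 14
  4x1 + 4x2 + s2 = 17
  2x1 + x2 + s3 = 16
  x1 + s4 = 13
  4x1 + 2x2 + s5 = 8
  x1, x2, s1, s2, s3, s4, s5 ≥ 0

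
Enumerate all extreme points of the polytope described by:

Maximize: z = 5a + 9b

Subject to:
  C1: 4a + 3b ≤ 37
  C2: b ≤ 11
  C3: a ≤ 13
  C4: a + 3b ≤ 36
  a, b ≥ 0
Each vertex is the intersection of two constraint boundaries that also satisfies all remaining constraints:
  a = 0 and b = 0 → (0, 0)
  4a + 3b = 37 and b = 0 → (9.25, 0)
  4a + 3b = 37 and b = 11 → (1, 11)
  b = 11 and a = 0 → (0, 11)

Vertices: (0, 0), (9.25, 0), (1, 11), (0, 11)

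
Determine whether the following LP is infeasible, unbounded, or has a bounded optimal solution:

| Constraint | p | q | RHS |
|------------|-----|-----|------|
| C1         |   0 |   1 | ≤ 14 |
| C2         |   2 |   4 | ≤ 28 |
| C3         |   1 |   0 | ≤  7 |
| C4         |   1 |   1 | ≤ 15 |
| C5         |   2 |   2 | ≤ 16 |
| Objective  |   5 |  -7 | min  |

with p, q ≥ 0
The point (0, 7) satisfies every constraint, so the LP is feasible; the constraints give p ≤ 7 and q ≤ 14, which with p, q ≥ 0 keep the feasible region inside a bounded box. A feasible, bounded LP attains a finite optimum at a vertex.

Evaluating z = 5p - 7q at each vertex:
  (0, 0): z = 0
  (7, 0): z = 35
  (7, 1): z = 28
  (2, 6): z = -32
  (0, 7): z = -49

Bounded optimum: z* = -49 at (0, 7).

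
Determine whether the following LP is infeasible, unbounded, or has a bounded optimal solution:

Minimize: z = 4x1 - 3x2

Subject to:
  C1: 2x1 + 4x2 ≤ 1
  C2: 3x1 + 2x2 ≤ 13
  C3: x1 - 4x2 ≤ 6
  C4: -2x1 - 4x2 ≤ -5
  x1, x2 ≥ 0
C1 requires 2x1 + 4x2 ≤ 1, while C4 (-2x1 - 4x2 ≤ -5) is equivalent to 2x1 + 4x2 ≥ 5. Together they would need 5 ≤ 2x1 + 4x2 ≤ 1, which is impossible since 5 > 1. No point satisfies all constraints.

Infeasible: no point satisfies all constraints simultaneously.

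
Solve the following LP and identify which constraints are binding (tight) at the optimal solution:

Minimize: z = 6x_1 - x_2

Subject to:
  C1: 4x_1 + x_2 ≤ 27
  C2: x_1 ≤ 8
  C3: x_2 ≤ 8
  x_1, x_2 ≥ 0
Optimal: x_1 = 0, x_2 = 8
Binding: C3, x_1 ≥ 0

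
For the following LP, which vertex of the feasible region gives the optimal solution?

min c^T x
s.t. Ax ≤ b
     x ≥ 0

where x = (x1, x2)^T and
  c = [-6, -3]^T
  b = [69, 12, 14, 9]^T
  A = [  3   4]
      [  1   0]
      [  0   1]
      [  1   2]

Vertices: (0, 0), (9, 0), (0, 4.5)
(9, 0) with z = -54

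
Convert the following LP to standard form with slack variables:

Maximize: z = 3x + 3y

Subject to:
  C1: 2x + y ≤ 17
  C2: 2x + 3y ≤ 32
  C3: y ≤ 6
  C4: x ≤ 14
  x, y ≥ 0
max z = 3x + 3y

s.t.
  2x + y + s1 = 17
  2x + 3y + s2 = 32
  y + s3 = 6
  x + s4 = 14
  x, y, s1, s2, s3, s4 ≥ 0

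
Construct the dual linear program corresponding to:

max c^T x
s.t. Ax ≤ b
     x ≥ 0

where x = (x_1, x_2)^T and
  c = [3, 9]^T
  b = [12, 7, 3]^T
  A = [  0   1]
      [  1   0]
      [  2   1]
Minimize: z = 12y1 + 7y2 + 3y3

Subject to:
  C1: -y2 - 2y3 ≤ -3
  C2: -y1 - y3 ≤ -9
  y1, y2, y3 ≥ 0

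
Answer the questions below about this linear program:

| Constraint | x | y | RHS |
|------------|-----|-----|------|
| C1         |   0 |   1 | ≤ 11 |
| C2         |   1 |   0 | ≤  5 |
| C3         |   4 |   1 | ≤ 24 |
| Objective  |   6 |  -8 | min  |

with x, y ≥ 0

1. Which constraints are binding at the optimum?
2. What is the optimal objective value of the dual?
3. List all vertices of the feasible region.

1. C1, x ≥ 0
2. -88 (by strong duality, equal to the primal optimum)
3. (0, 0), (5, 0), (5, 4), (3.25, 11), (0, 11)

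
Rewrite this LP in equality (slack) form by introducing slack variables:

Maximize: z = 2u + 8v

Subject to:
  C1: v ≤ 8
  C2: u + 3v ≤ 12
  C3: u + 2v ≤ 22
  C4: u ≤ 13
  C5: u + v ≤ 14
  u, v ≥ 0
max z = 2u + 8v

s.t.
  v + s1 = 8
  u + 3v + s2 = 12
  u + 2v + s3 = 22
  u + s4 = 13
  u + v + s5 = 14
  u, v, s1, s2, s3, s4, s5 ≥ 0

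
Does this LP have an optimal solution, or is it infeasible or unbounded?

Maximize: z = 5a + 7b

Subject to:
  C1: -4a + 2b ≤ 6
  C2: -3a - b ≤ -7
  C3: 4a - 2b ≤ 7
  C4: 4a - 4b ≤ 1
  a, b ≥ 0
Feasible point: (2, 2) satisfies every constraint, so the LP is feasible.
Direction d = (1, 2): for each constraint row a, a·d ≤ 0 —
  (-4)(1) + (2)(2) = 0 ≤ 0
  (-3)(1) + (-1)(2) = -5 ≤ 0
  (4)(1) + (-2)(2) = 0 ≤ 0
  (4)(1) + (-4)(2) = -4 ≤ 0
and d ≥ 0, so (2, 2) + t·d stays feasible for every t ≥ 0. Along this ray z = 5a + 7b changes by 19 per unit t, so z → +∞.

Unbounded — the objective can increase without bound over the feasible region.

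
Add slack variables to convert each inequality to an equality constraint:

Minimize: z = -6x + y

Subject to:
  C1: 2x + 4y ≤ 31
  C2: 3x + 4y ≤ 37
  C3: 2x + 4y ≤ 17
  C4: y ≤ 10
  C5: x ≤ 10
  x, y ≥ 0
min z = -6x + y

s.t.
  2x + 4y + s1 = 31
  3x + 4y + s2 = 37
  2x + 4y + s3 = 17
  y + s4 = 10
  x + s5 = 10
  x, y, s1, s2, s3, s4, s5 ≥ 0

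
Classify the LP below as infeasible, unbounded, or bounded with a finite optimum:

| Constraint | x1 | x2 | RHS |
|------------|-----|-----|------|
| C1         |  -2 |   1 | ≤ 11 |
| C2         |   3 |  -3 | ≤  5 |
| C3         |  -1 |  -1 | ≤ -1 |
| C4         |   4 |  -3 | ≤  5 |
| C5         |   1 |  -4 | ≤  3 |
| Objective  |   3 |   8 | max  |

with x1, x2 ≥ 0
Feasible point: (0, 1) satisfies every constraint, so the LP is feasible.
Direction d = (1, 2): for each constraint row a, a·d ≤ 0 —
  (-2)(1) + (1)(2) = 0 ≤ 0
  (3)(1) + (-3)(2) = -3 ≤ 0
  (-1)(1) + (-1)(2) = -3 ≤ 0
  (4)(1) + (-3)(2) = -2 ≤ 0
  (1)(1) + (-4)(2) = -7 ≤ 0
and d ≥ 0, so (0, 1) + t·d stays feasible for every t ≥ 0. Along this ray z = 3x1 + 8x2 changes by 19 per unit t, so z → +∞.

Unbounded: there is a feasible ray along which z → +∞.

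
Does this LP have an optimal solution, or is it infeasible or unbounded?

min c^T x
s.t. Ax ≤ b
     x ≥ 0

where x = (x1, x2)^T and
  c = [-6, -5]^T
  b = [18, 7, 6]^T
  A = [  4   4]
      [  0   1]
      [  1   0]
The point (4.5, 0) satisfies every constraint, so the LP is feasible; the constraints give x1 ≤ 6 and x2 ≤ 7, which with x1, x2 ≥ 0 keep the feasible region inside a bounded box. A feasible, bounded LP attains a finite optimum at a vertex.

The LP has an optimal solution: (4.5, 0) with z = -27.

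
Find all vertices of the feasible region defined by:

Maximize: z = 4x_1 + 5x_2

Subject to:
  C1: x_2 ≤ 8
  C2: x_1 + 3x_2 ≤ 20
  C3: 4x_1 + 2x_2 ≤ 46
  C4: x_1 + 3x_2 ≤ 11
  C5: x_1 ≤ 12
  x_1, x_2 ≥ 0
Each vertex is the intersection of two constraint boundaries that also satisfies all remaining constraints:
  x_1 = 0 and x_2 = 0 → (0, 0)
  x_1 + 3x_2 = 11 and x_2 = 0 → (11, 0)
  x_1 + 3x_2 = 11 and x_1 = 0 → (0, 3.667)

Vertices: (0, 0), (11, 0), (0, 3.667)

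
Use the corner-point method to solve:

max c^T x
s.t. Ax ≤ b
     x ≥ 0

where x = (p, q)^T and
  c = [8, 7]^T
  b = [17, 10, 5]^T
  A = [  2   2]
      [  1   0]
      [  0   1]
p = 8.5, q = 0, z = 68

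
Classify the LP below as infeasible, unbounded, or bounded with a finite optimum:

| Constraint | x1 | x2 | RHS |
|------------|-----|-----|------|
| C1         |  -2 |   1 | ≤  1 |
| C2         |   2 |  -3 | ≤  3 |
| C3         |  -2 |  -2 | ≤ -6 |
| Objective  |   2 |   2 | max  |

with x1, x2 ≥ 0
Feasible point: (1, 2) satisfies every constraint, so the LP is feasible.
Direction d = (1, 1): for each constraint row a, a·d ≤ 0 —
  (-2)(1) + (1)(1) = -1 ≤ 0
  (2)(1) + (-3)(1) = -1 ≤ 0
  (-2)(1) + (-2)(1) = -4 ≤ 0
and d ≥ 0, so (1, 2) + t·d stays feasible for every t ≥ 0. Along this ray z = 2x1 + 2x2 changes by 4 per unit t, so z → +∞.

Unbounded: there is a feasible ray along which z → +∞.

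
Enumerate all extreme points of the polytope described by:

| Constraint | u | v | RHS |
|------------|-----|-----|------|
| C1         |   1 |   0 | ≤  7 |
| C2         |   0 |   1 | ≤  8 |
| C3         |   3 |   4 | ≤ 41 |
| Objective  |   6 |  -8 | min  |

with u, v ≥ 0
Each vertex is the intersection of two constraint boundaries that also satisfies all remaining constraints:
  u = 0 and v = 0 → (0, 0)
  u = 7 and v = 0 → (7, 0)
  u = 7 and 3u + 4v = 41 → (7, 5)
  v = 8 and 3u + 4v = 41 → (3, 8)
  v = 8 and u = 0 → (0, 8)

Vertices: (0, 0), (7, 0), (7, 5), (3, 8), (0, 8)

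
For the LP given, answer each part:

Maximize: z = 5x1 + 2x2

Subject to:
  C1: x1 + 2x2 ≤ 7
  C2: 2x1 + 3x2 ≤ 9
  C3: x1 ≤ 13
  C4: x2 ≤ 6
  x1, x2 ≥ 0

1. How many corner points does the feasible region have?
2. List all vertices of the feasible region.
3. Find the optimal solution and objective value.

1. 3
2. (0, 0), (4.5, 0), (0, 3)
3. x1 = 4.5, x2 = 0, z = 22.5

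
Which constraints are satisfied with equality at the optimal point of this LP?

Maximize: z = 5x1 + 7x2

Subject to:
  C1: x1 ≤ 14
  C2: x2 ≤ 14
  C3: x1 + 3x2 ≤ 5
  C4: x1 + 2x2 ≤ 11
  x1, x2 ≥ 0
Optimal: x1 = 5, x2 = 0
Slack at optimum:
  C1: slack = 9
  C2: slack = 14
  C3: slack = 0 (binding)
  C4: slack = 6
  x1 ≥ 0: x1 = 5
  x2 ≥ 0: x2 = 0 (binding)
Binding constraints: C3, x2 ≥ 0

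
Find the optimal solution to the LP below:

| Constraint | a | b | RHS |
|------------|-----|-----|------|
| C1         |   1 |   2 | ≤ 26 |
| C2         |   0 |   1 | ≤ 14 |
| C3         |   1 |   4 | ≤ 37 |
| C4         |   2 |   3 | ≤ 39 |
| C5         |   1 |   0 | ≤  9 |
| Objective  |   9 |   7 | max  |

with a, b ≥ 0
Each vertex is the intersection of two constraint boundaries that also satisfies all remaining constraints:
  a = 0 and b = 0 → (0, 0)
  a = 9 and b = 0 → (9, 0)
  a + 4b = 37 and 2a + 3b = 39 → (9, 7)
  a + 4b = 37 and a = 0 → (0, 9.25)

Evaluating z = 9a + 7b at each vertex:
  (0, 0): z = 0
  (9, 0): z = 81
  (9, 7): z = 130
  (0, 9.25): z = 64.75

The maximum is at (9, 7) with z = 130.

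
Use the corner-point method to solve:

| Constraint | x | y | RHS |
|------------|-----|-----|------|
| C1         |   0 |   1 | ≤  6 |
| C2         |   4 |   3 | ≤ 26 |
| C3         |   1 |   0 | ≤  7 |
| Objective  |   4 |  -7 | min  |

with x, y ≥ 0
Each vertex is the intersection of two constraint boundaries that also satisfies all remaining constraints:
  x = 0 and y = 0 → (0, 0)
  4x + 3y = 26 and y = 0 → (6.5, 0)
  y = 6 and 4x + 3y = 26 → (2, 6)
  y = 6 and x = 0 → (0, 6)

Evaluating z = 4x - 7y at each vertex:
  (0, 0): z = 0
  (6.5, 0): z = 26
  (2, 6): z = -34
  (0, 6): z = -42

The minimum is at (0, 6) with z = -42.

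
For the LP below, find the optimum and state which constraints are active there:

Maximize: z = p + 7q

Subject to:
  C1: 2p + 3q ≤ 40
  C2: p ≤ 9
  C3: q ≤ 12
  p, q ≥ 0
Optimal: p = 2, q = 12
Slack at optimum:
  C1: slack = 0 (binding)
  C2: slack = 7
  C3: slack = 0 (binding)
  p ≥ 0: p = 2
  q ≥ 0: q = 12
Binding constraints: C1, C3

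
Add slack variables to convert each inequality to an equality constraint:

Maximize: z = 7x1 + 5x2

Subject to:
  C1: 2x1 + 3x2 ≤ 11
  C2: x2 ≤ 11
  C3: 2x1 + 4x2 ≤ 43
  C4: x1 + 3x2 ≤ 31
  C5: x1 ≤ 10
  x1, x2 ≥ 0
max z = 7x1 + 5x2

s.t.
  2x1 + 3x2 + s1 = 11
  x2 + s2 = 11
  2x1 + 4x2 + s3 = 43
  x1 + 3x2 + s4 = 31
  x1 + s5 = 10
  x1, x2, s1, s2, s3, s4, s5 ≥ 0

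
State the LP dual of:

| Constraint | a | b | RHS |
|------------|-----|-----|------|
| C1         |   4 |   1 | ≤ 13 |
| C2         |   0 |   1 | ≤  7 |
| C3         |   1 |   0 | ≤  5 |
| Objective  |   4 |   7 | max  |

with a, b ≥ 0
Minimize: z = 13y1 + 7y2 + 5y3

Subject to:
  C1: -4y1 - y3 ≤ -4
  C2: -y1 - y2 ≤ -7
  y1, y2, y3 ≥ 0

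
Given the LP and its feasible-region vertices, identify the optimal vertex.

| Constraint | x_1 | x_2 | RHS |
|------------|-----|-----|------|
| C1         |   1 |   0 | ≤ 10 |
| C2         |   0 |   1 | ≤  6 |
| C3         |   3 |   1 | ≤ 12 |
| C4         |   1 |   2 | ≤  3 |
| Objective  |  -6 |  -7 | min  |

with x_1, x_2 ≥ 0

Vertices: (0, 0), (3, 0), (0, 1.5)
Evaluating z = -6x_1 - 7x_2 at each vertex:
  (0, 0): z = 0
  (3, 0): z = -18
  (0, 1.5): z = -10.5

The smallest value is z = -18, attained at (3, 0).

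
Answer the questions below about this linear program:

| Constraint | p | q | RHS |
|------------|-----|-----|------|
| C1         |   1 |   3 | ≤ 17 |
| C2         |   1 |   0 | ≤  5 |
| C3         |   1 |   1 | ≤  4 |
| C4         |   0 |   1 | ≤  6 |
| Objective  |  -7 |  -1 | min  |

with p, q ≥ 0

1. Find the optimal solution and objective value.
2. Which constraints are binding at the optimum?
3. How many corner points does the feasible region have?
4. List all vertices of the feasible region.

1. p = 4, q = 0, z = -28
2. C3, q ≥ 0
3. 3
4. (0, 0), (4, 0), (0, 4)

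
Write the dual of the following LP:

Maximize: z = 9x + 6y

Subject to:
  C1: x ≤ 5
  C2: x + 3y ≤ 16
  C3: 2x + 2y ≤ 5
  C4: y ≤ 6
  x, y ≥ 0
Minimize: z = 5y1 + 16y2 + 5y3 + 6y4

Subject to:
  C1: -y1 - y2 - 2y3 ≤ -9
  C2: -3y2 - 2y3 - y4 ≤ -6
  y1, y2, y3, y4 ≥ 0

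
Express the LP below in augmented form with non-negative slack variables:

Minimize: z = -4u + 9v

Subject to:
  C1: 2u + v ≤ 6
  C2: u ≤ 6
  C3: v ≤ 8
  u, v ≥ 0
min z = -4u + 9v

s.t.
  2u + v + s1 = 6
  u + s2 = 6
  v + s3 = 8
  u, v, s1, s2, s3 ≥ 0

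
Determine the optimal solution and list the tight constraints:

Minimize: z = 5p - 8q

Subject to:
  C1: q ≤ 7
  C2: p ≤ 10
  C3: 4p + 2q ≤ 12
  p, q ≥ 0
Optimal: p = 0, q = 6
Binding: C3, p ≥ 0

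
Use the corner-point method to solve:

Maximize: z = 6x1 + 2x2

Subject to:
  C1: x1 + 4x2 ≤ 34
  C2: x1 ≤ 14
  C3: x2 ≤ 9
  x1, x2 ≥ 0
x1 = 14, x2 = 5, z = 94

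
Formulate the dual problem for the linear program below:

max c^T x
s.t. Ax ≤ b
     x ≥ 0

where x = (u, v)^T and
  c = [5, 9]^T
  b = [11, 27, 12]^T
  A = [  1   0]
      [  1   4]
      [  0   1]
Minimize: z = 11y1 + 27y2 + 12y3

Subject to:
  C1: -y1 - y2 ≤ -5
  C2: -4y2 - y3 ≤ -9
  y1, y2, y3 ≥ 0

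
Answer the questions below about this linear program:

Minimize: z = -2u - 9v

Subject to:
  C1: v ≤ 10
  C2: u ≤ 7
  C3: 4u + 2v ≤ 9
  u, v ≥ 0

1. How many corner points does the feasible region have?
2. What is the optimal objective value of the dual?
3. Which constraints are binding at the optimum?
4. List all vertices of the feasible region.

1. 3
2. -40.5 (by strong duality, equal to the primal optimum)
3. C3, u ≥ 0
4. (0, 0), (2.25, 0), (0, 4.5)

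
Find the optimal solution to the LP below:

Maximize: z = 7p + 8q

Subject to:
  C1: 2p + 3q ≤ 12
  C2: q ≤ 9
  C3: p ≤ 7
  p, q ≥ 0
Each vertex is the intersection of two constraint boundaries that also satisfies all remaining constraints:
  p = 0 and q = 0 → (0, 0)
  2p + 3q = 12 and q = 0 → (6, 0)
  2p + 3q = 12 and p = 0 → (0, 4)

Evaluating z = 7p + 8q at each vertex:
  (0, 0): z = 0
  (6, 0): z = 42
  (0, 4): z = 32

The maximum is at (6, 0) with z = 42.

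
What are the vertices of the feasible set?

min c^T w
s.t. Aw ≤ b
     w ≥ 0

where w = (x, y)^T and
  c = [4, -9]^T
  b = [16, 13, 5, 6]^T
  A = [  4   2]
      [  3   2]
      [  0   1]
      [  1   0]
Each vertex is the intersection of two constraint boundaries that also satisfies all remaining constraints:
  x = 0 and y = 0 → (0, 0)
  4x + 2y = 16 and y = 0 → (4, 0)
  4x + 2y = 16 and 3x + 2y = 13 → (3, 2)
  3x + 2y = 13 and y = 5 → (1, 5)
  y = 5 and x = 0 → (0, 5)

Vertices: (0, 0), (4, 0), (3, 2), (1, 5), (0, 5)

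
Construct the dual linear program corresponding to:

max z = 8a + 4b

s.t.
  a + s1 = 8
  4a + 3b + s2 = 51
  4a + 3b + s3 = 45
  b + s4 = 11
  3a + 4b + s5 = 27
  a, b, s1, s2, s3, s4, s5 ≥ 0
Minimize: z = 8y1 + 51y2 + 45y3 + 11y4 + 27y5

Subject to:
  C1: -y1 - 4y2 - 4y3 - 3y5 ≤ -8
  C2: -3y2 - 3y3 - y4 - 4y5 ≤ -4
  y1, y2, y3, y4, y5 ≥ 0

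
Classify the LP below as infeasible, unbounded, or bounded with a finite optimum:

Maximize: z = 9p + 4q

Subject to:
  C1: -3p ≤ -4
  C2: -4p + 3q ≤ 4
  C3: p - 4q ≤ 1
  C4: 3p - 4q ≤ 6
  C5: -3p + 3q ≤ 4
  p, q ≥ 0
Feasible point: (2, 1) satisfies every constraint, so the LP is feasible.
Direction d = (1, 1): for each constraint row a, a·d ≤ 0 —
  (-3)(1) + (0)(1) = -3 ≤ 0
  (-4)(1) + (3)(1) = -1 ≤ 0
  (1)(1) + (-4)(1) = -3 ≤ 0
  (3)(1) + (-4)(1) = -1 ≤ 0
  (-3)(1) + (3)(1) = 0 ≤ 0
and d ≥ 0, so (2, 1) + t·d stays feasible for every t ≥ 0. Along this ray z = 9p + 4q changes by 13 per unit t, so z → +∞.

Unbounded — the objective can increase without bound over the feasible region.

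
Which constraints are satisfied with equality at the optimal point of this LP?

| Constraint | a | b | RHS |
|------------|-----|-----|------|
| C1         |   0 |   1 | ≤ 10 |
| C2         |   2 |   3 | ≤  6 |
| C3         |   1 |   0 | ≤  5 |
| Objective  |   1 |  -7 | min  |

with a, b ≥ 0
Optimal: a = 0, b = 2
Binding: C2, a ≥ 0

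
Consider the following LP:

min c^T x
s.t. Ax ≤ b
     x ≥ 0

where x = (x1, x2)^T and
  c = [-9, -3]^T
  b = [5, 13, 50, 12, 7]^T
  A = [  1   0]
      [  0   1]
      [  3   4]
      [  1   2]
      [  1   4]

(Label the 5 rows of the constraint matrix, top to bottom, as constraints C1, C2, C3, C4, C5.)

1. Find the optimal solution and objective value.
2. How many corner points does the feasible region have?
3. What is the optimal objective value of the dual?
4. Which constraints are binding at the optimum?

1. x1 = 5, x2 = 0.5, z = -46.5
2. 4
3. -46.5 (by strong duality, equal to the primal optimum)
4. C1, C5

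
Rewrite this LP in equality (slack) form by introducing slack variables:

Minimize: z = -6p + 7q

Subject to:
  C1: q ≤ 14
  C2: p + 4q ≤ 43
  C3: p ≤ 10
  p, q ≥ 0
min z = -6p + 7q

s.t.
  q + s1 = 14
  p + 4q + s2 = 43
  p + s3 = 10
  p, q, s1, s2, s3 ≥ 0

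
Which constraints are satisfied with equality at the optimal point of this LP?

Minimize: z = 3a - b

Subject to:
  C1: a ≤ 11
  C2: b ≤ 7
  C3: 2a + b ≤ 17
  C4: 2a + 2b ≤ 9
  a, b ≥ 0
Optimal: a = 0, b = 4.5
Slack at optimum:
  C1: slack = 11
  C2: slack = 2.5
  C3: slack = 12.5
  C4: slack = 0 (binding)
  a ≥ 0: a = 0 (binding)
  b ≥ 0: b = 4.5
Binding constraints: C4, a ≥ 0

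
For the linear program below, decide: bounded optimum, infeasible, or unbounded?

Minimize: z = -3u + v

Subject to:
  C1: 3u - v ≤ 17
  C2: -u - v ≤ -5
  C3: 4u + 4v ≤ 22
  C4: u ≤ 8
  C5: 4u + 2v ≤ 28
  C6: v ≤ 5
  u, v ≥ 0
The point (5.5, 0) satisfies every constraint, so the LP is feasible; the constraints give u ≤ 8 and v ≤ 5, which with u, v ≥ 0 keep the feasible region inside a bounded box. A feasible, bounded LP attains a finite optimum at a vertex.

The LP has an optimal solution: (5.5, 0) with z = -16.5.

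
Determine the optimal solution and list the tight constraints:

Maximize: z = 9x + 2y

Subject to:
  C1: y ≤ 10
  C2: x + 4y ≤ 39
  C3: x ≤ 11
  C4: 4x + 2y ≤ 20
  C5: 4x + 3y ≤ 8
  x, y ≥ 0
Optimal: x = 2, y = 0
Slack at optimum:
  C1: slack = 10
  C2: slack = 37
  C3: slack = 9
  C4: slack = 12
  C5: slack = 0 (binding)
  x ≥ 0: x = 2
  y ≥ 0: y = 0 (binding)
Binding constraints: C5, y ≥ 0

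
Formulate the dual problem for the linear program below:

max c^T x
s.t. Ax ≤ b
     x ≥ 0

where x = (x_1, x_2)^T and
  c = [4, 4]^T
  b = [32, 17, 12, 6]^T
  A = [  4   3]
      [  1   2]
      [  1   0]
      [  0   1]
Minimize: z = 32y1 + 17y2 + 12y3 + 6y4

Subject to:
  C1: -4y1 - y2 - y3 ≤ -4
  C2: -3y1 - 2y2 - y4 ≤ -4
  y1, y2, y3, y4 ≥ 0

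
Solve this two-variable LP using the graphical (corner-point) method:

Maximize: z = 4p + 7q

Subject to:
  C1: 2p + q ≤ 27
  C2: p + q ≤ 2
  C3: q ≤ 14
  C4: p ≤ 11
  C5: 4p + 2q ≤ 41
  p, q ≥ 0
Each vertex is the intersection of two constraint boundaries that also satisfies all remaining constraints:
  p = 0 and q = 0 → (0, 0)
  p + q = 2 and q = 0 → (2, 0)
  p + q = 2 and p = 0 → (0, 2)

Evaluating z = 4p + 7q at each vertex:
  (0, 0): z = 0
  (2, 0): z = 8
  (0, 2): z = 14

The maximum is at (0, 2) with z = 14.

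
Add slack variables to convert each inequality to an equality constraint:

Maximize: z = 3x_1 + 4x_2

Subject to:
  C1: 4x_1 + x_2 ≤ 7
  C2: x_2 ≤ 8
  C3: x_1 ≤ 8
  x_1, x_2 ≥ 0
max z = 3x_1 + 4x_2

s.t.
  4x_1 + x_2 + s1 = 7
  x_2 + s2 = 8
  x_1 + s3 = 8
  x_1, x_2, s1, s2, s3 ≥ 0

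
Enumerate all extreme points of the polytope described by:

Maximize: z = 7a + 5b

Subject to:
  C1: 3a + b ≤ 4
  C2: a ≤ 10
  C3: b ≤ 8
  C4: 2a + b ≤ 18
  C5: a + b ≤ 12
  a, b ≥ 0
Each vertex is the intersection of two constraint boundaries that also satisfies all remaining constraints:
  a = 0 and b = 0 → (0, 0)
  3a + b = 4 and b = 0 → (1.333, 0)
  3a + b = 4 and a = 0 → (0, 4)

Vertices: (0, 0), (1.333, 0), (0, 4)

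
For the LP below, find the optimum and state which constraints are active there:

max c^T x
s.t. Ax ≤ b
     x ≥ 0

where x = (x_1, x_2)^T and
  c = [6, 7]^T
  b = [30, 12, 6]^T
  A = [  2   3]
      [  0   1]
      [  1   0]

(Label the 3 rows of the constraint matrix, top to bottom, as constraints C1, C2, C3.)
Optimal: x_1 = 6, x_2 = 6
Slack at optimum:
  C1: slack = 0 (binding)
  C2: slack = 6
  C3: slack = 0 (binding)
  x_1 ≥ 0: x_1 = 6
  x_2 ≥ 0: x_2 = 6
Binding constraints: C1, C3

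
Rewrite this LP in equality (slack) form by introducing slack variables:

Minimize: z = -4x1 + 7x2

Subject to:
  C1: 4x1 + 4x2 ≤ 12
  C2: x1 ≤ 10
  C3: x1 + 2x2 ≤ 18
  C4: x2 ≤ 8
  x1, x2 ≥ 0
min z = -4x1 + 7x2

s.t.
  4x1 + 4x2 + s1 = 12
  x1 + s2 = 10
  x1 + 2x2 + s3 = 18
  x2 + s4 = 8
  x1, x2, s1, s2, s3, s4 ≥ 0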